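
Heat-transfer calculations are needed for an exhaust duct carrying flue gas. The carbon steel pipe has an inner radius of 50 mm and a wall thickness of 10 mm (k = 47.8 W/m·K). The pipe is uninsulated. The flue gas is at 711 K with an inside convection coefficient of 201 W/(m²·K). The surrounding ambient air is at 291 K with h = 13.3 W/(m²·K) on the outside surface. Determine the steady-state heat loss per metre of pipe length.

q′ ≈ 1950 W/m

Radial resistances (cylindrical: R_cond = ln(r_o/r_i)/(2πkL), R_conv = 1/(h·2πrL)):
R_inner film = 1/(h_i·2πr₁L) = 1/(201×2π×0.05×1) = 0.01584 K/W
R_carbon steel pipe wall = ln(60/50)/(2π×47.8×1) = 6.071×10^-4 K/W
R_outer film = 1/(h_o·2πr_oL) = 1/(13.3×2π×0.06×1) = 0.1994 K/W
R_total = 0.2159 K/W
Q = ΔT/R_total = 420/0.2159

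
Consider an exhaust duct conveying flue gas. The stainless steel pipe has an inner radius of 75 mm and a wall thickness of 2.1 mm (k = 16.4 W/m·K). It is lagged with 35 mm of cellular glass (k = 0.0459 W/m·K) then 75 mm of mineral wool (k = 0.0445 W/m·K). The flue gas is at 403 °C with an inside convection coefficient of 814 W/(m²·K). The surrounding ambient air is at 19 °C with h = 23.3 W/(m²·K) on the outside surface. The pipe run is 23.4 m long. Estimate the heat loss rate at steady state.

Radial resistances (cylindrical: R_cond = ln(r_o/r_i)/(2πkL), R_conv = 1/(h·2πrL)):
R_inner film = 1/(h_i·2πr₁L) = 1/(814×2π×0.075×23.4) = 1.114×10^-4 K/W
R_stainless steel pipe wall = ln(77.1/75)/(2π×16.4×23.4) = 1.145×10^-5 K/W
R_cellular glass = ln(112.1/77.1)/(2π×0.0459×23.4) = 0.05546 K/W
R_mineral wool = ln(187.1/112.1)/(2π×0.0445×23.4) = 0.07829 K/W
R_outer film = 1/(h_o·2πr_oL) = 1/(23.3×2π×0.1871×23.4) = 0.00156 K/W
R_total = 0.1354 K/W
Q = ΔT/R_total = 384/0.1354

Q ≈ 2840 W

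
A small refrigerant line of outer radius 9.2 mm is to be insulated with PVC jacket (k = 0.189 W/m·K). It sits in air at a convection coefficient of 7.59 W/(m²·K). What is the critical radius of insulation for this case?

For a cylinder r_cr = k/h = 0.189/7.59
r_cr = 24.9 mm; since the bare radius (9.2 mm) is below r_cr, adding a thin layer of insulation will *increase* heat loss.

r_cr ≈ 24.9 mm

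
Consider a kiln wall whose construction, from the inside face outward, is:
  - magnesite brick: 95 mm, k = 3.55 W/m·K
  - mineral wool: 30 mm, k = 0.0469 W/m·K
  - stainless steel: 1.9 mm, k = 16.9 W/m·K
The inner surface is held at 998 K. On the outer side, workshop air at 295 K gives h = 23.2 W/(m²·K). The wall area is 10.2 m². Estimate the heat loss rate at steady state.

Treating each layer as a thermal resistance in series:
R_magnesite brick = L/(kA) = 0.095/(3.55×10.2) = 0.002624 K/W
R_mineral wool = L/(kA) = 0.03/(0.0469×10.2) = 0.06271 K/W
R_stainless steel = L/(kA) = 0.0019/(16.9×10.2) = 1.102×10^-5 K/W
R_outer film = 1/(h_o·A) = 1/(23.2×10.2) = 0.004226 K/W
R_total = 0.06957 K/W
Q = ΔT / R_total = 703 / 0.06957

Q ≈ 10100 W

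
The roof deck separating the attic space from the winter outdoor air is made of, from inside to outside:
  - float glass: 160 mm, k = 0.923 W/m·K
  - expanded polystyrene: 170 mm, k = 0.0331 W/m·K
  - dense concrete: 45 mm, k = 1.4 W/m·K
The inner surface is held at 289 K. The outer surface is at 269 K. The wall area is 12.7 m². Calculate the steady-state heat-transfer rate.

Q ≈ 47.6 W

Model the wall as resistances in series:
R_float glass = L/(kA) = 0.16/(0.923×12.7) = 0.01365 K/W
R_expanded polystyrene = L/(kA) = 0.17/(0.0331×12.7) = 0.4044 K/W
R_dense concrete = L/(kA) = 0.045/(1.4×12.7) = 0.002531 K/W
R_total = 0.4206 K/W
Q = ΔT / R_total = 20 / 0.4206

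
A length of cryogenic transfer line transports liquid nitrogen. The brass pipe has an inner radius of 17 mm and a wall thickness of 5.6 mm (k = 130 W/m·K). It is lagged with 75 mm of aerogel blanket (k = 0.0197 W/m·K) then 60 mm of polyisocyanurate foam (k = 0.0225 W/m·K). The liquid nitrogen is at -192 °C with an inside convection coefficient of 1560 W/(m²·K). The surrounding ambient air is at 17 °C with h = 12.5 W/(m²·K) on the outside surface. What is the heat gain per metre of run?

q′ ≈ 13.7 W/m

Radial resistances (cylindrical: R_cond = ln(r_o/r_i)/(2πkL), R_conv = 1/(h·2πrL)):
R_inner film = 1/(h_i·2πr₁L) = 1/(1560×2π×0.017×1) = 0.006001 K/W
R_brass pipe wall = ln(22.6/17)/(2π×130×1) = 3.486×10^-4 K/W
R_aerogel blanket = ln(97.6/22.6)/(2π×0.0197×1) = 11.82 K/W
R_polyisocyanurate foam = ln(157.6/97.6)/(2π×0.0225×1) = 3.39 K/W
R_outer film = 1/(h_o·2πr_oL) = 1/(12.5×2π×0.1576×1) = 0.08079 K/W
R_total = 15.3 K/W
Q = ΔT/R_total = 209/15.3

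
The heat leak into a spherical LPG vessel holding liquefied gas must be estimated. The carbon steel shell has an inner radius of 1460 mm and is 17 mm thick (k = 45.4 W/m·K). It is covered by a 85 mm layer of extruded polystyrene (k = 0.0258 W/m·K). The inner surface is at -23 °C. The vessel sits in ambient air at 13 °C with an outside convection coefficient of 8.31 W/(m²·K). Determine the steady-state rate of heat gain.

Each spherical layer contributes R = (1/r_i − 1/r_o)/(4πk):
R_carbon steel shell = (1/1.46 − 1/1.477)/(4π×45.4) = 1.382×10^-5 K/W
R_extruded polystyrene = (1/1.477 − 1/1.562)/(4π×0.0258) = 0.1136 K/W
R_outer film = 1/(h·4πr_o²) = 1/(8.31×4π×1.562²) = 0.003925 K/W
R_total = 0.1176 K/W
Q = ΔT/R_total = 36/0.1176

Q ≈ 306 W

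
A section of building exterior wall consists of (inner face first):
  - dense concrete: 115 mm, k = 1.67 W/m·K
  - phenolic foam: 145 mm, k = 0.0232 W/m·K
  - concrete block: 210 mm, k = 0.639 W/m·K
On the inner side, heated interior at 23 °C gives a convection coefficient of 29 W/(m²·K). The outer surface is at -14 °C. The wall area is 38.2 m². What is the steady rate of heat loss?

Series thermal resistances:
R_inner film = 1/(h_i·A) = 1/(29×38.2) = 9.027×10^-4 K/W
R_dense concrete = L/(kA) = 0.115/(1.67×38.2) = 0.001803 K/W
R_phenolic foam = L/(kA) = 0.145/(0.0232×38.2) = 0.1636 K/W
R_concrete block = L/(kA) = 0.21/(0.639×38.2) = 0.008603 K/W
R_total = 0.1749 K/W
Q = ΔT / R_total = 37 / 0.1749

Q ≈ 212 W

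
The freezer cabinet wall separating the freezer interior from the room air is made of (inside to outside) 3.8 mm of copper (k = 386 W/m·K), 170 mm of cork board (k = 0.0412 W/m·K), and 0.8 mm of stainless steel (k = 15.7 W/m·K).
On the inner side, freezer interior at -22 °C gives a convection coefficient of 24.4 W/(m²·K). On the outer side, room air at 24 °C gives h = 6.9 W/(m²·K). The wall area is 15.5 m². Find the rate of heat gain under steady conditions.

Q ≈ 165 W

Treating each layer as a thermal resistance in series:
R_inner film = 1/(h_i·A) = 1/(24.4×15.5) = 0.002644 K/W
R_copper = L/(kA) = 0.0038/(386×15.5) = 6.351×10^-7 K/W
R_cork board = L/(kA) = 0.17/(0.0412×15.5) = 0.2662 K/W
R_stainless steel = L/(kA) = 0.0008/(15.7×15.5) = 3.287×10^-6 K/W
R_outer film = 1/(h_o·A) = 1/(6.9×15.5) = 0.00935 K/W
R_total = 0.2782 K/W
Q = ΔT / R_total = 46 / 0.2782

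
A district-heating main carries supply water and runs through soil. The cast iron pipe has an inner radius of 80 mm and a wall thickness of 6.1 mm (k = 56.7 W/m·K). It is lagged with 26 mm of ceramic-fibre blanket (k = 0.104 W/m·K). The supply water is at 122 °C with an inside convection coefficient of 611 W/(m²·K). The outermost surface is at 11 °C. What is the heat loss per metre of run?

For a radial system each layer contributes R = ln(r_out/r_in)/(2πkL); films add R = 1/(hA).
R_inner film = 1/(h_i·2πr₁L) = 1/(611×2π×0.08×1) = 0.003256 K/W
R_cast iron pipe wall = ln(86.1/80)/(2π×56.7×1) = 2.063×10^-4 K/W
R_ceramic-fibre blanket = ln(112.1/86.1)/(2π×0.104×1) = 0.4038 K/W
R_total = 0.4073 K/W
Q = ΔT/R_total = 111/0.4073

q′ ≈ 273 W/m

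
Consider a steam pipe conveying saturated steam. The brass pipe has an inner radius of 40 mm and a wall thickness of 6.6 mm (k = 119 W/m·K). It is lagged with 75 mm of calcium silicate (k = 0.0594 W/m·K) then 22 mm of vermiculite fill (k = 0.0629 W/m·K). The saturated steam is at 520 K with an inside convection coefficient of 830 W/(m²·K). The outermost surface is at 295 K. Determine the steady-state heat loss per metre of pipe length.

q′ ≈ 75.1 W/m

Radial resistances (cylindrical: R_cond = ln(r_o/r_i)/(2πkL), R_conv = 1/(h·2πrL)):
R_inner film = 1/(h_i·2πr₁L) = 1/(830×2π×0.04×1) = 0.004794 K/W
R_brass pipe wall = ln(46.6/40)/(2π×119×1) = 2.043×10^-4 K/W
R_calcium silicate = ln(121.6/46.6)/(2π×0.0594×1) = 2.57 K/W
R_vermiculite fill = ln(143.6/121.6)/(2π×0.0629×1) = 0.4208 K/W
R_total = 2.996 K/W
Q = ΔT/R_total = 225/2.996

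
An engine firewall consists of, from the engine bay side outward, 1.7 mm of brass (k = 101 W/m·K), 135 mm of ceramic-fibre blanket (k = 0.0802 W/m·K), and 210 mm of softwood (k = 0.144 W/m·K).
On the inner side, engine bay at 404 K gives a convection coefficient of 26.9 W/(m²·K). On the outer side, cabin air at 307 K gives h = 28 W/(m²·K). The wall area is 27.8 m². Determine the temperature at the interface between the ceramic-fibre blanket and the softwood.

T ≈ 352 K

Series thermal resistances:
R_inner film = 1/(h_i·A) = 1/(26.9×27.8) = 0.001337 K/W
R_brass = L/(kA) = 0.0017/(101×27.8) = 6.055×10^-7 K/W
R_ceramic-fibre blanket = L/(kA) = 0.135/(0.0802×27.8) = 0.06055 K/W
R_softwood = L/(kA) = 0.21/(0.144×27.8) = 0.05246 K/W
R_outer film = 1/(h_o·A) = 1/(28×27.8) = 0.001285 K/W
R_total = 0.1156 K/W;  Q = ΔT/R_total = 97/0.1156 = 838.9 W
T_interface = T_inner − Q·ΣR(inner→interface) = 404 − 839×0.06189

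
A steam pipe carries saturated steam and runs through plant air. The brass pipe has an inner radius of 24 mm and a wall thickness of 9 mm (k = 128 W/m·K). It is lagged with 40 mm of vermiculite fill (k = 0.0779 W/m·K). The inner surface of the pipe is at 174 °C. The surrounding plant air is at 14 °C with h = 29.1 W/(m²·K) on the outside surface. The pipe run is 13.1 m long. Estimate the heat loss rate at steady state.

Q ≈ 1230 W

Cylindrical conduction, so R = ln(r₂/r₁)/(2πkL) per layer, in series:
R_brass pipe wall = ln(33/24)/(2π×128×13.1) = 3.023×10^-5 K/W
R_vermiculite fill = ln(73/33)/(2π×0.0779×13.1) = 0.1238 K/W
R_outer film = 1/(h_o·2πr_oL) = 1/(29.1×2π×0.073×13.1) = 0.005719 K/W
R_total = 0.1296 K/W
Q = ΔT/R_total = 160/0.1296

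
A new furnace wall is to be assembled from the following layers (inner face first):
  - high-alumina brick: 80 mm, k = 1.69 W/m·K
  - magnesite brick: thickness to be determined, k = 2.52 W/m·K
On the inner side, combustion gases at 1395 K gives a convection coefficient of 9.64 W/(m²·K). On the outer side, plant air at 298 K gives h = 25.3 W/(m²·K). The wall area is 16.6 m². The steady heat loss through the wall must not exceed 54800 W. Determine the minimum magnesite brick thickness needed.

Series thermal resistances:
R_inner film = 1/(h_i·A) = 1/(9.64×16.6) = 0.006249 K/W
R_high-alumina brick = L/(kA) = 0.08/(1.69×16.6) = 0.002852 K/W
R_outer film = 1/(h_o·A) = 1/(25.3×16.6) = 0.002381 K/W
Sum of the known resistances R_other = 0.01148 K/W
Required total resistance R_tot = ΔT/Q_allow = 1097/54800 = 0.02002 K/W
R_magnesite brick = R_tot − R_other = 0.008536 K/W
L = R·k·A = 0.008536×2.52×16.6

L ≈ 357 mm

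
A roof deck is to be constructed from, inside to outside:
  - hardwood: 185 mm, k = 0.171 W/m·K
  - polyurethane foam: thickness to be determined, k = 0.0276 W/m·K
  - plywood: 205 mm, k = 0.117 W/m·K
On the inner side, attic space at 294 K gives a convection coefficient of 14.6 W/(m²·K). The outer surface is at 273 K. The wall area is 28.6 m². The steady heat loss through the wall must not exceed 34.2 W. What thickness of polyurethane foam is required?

Model the wall as resistances in series:
R_inner film = 1/(h_i·A) = 1/(14.6×28.6) = 0.002395 K/W
R_hardwood = L/(kA) = 0.185/(0.171×28.6) = 0.03783 K/W
R_plywood = L/(kA) = 0.205/(0.117×28.6) = 0.06126 K/W
Sum of the known resistances R_other = 0.1015 K/W
Required total resistance R_tot = ΔT/Q_allow = 21/34.2 = 0.614 K/W
R_polyurethane foam = R_tot − R_other = 0.5125 K/W
L = R·k·A = 0.5125×0.0276×28.6

L ≈ 405 mm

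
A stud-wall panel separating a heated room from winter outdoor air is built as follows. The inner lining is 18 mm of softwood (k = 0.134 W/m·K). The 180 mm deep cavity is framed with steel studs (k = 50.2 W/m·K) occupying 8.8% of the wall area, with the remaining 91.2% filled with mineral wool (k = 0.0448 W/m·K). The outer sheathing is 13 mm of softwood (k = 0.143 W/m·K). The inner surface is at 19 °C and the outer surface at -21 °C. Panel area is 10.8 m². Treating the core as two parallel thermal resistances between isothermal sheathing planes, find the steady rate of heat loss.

Q ≈ 1630 W

Sheathing layers in series; stud and cavity paths in parallel between them.
R_inner = 0.018/(0.134×10.8) = 0.01244 K/W
R_stud  = 0.18/(50.2×0.088×10.8) = 0.003773 K/W
R_cav   = 0.18/(0.0448×0.912×10.8) = 0.4079 K/W
1/R_core = 1/R_stud + 1/R_cav → R_core = 0.003738 K/W
R_outer = 0.013/(0.143×10.8) = 0.008418 K/W
R_total = 0.02459 K/W
Q = ΔT/R_total = 40/0.02459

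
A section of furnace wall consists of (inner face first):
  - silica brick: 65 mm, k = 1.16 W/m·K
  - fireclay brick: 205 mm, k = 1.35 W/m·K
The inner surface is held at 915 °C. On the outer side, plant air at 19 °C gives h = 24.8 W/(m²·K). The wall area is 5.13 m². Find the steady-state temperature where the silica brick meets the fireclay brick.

Thermal resistances in series:
R_silica brick = L/(kA) = 0.065/(1.16×5.13) = 0.01092 K/W
R_fireclay brick = L/(kA) = 0.205/(1.35×5.13) = 0.0296 K/W
R_outer film = 1/(h_o·A) = 1/(24.8×5.13) = 0.00786 K/W
R_total = 0.04838 K/W;  Q = ΔT/R_total = 896/0.04838 = 18520 W
T_interface = T_inner − Q·ΣR(inner→interface) = 915 − 18500×0.01092

T ≈ 713 °C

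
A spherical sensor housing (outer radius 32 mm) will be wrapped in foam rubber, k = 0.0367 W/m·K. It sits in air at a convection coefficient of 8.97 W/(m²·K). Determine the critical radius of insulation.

r_cr ≈ 8.18 mm

For a sphere r_cr = 2k/h = 2×0.0367/8.97
r_cr = 8.18 mm; since the bare radius (32 mm) is above r_cr, any added insulation will reduce heat loss.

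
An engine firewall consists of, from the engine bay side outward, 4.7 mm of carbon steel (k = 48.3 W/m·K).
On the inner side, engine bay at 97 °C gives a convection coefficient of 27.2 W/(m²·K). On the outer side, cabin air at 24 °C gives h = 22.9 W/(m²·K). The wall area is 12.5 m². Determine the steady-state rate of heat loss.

Treating each layer as a thermal resistance in series:
R_inner film = 1/(h_i·A) = 1/(27.2×12.5) = 0.002941 K/W
R_carbon steel = L/(kA) = 0.0047/(48.3×12.5) = 7.785×10^-6 K/W
R_outer film = 1/(h_o·A) = 1/(22.9×12.5) = 0.003493 K/W
R_total = 0.006442 K/W
Q = ΔT / R_total = 73 / 0.006442

Q ≈ 11300 W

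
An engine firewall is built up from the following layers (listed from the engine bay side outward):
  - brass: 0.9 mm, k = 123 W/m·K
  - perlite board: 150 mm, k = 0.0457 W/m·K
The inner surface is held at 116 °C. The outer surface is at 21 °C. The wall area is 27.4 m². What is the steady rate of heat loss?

Q ≈ 793 W

Using the resistance-network approach (series):
R_brass = L/(kA) = 0.0009/(123×27.4) = 2.67×10^-7 K/W
R_perlite board = L/(kA) = 0.15/(0.0457×27.4) = 0.1198 K/W
R_total = 0.1198 K/W
Q = ΔT / R_total = 95 / 0.1198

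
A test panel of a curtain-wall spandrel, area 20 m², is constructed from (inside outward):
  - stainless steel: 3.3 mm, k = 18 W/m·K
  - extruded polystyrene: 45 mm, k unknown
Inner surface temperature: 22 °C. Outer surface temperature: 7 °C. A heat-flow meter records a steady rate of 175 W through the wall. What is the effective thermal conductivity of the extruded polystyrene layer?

Thermal resistances in series:
R_stainless steel = L/(kA) = 0.0033/(18×20) = 9.167×10^-6 K/W
Sum of known resistances R_other = 9.167×10^-6 K/W
Total R = ΔT/Q = 15/175 = 0.08571 K/W
R_extruded polystyrene = R_total − R_other = 0.08571 K/W
k = L/(R·A) = 0.045/(0.08571×20)

k ≈ 0.0263 W/(m·K)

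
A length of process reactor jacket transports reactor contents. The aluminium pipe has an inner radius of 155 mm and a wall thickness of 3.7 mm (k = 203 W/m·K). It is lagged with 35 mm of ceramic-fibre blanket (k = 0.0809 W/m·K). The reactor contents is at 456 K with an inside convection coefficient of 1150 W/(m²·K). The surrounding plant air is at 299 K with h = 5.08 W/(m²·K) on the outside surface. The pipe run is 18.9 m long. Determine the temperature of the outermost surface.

For a radial system each layer contributes R = ln(r_out/r_in)/(2πkL); films add R = 1/(hA).
R_inner film = 1/(h_i·2πr₁L) = 1/(1150×2π×0.155×18.9) = 4.724×10^-5 K/W
R_aluminium pipe wall = ln(158.7/155)/(2π×203×18.9) = 9.786×10^-7 K/W
R_ceramic-fibre blanket = ln(193.7/158.7)/(2π×0.0809×18.9) = 0.02074 K/W
R_outer film = 1/(h_o·2πr_oL) = 1/(5.08×2π×0.1937×18.9) = 0.008558 K/W
R_total = 0.02935 K/W
Q = ΔT/R_total = 157/0.02935
Q = 5350 W
T_interface = T_inner − Q·ΣR(inner→interface) = 456 − 5350×0.02079

T ≈ 345 K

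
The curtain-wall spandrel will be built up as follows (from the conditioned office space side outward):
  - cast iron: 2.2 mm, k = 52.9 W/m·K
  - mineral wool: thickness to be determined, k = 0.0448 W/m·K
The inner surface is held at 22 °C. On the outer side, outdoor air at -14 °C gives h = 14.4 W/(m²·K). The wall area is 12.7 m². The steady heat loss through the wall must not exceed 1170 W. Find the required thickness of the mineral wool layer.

Thermal resistances in series:
R_cast iron = L/(kA) = 0.0022/(52.9×12.7) = 3.275×10^-6 K/W
R_outer film = 1/(h_o·A) = 1/(14.4×12.7) = 0.005468 K/W
Sum of the known resistances R_other = 0.005471 K/W
Required total resistance R_tot = ΔT/Q_allow = 36/1170 = 0.03077 K/W
R_mineral wool = R_tot − R_other = 0.0253 K/W
L = R·k·A = 0.0253×0.0448×12.7

L ≈ 14.4 mm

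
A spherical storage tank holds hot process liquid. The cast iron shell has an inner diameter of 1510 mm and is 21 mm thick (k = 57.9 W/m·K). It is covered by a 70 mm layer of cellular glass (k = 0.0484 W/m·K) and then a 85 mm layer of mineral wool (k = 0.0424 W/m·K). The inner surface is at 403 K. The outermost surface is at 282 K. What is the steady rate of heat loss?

Q ≈ 320 W

Spherical conduction: R = (1/r_in − 1/r_out)/(4πk) per layer; series-sum.
R_cast iron shell = (1/0.755 − 1/0.776)/(4π×57.9) = 4.926×10^-5 K/W
R_cellular glass = (1/0.776 − 1/0.846)/(4π×0.0484) = 0.1753 K/W
R_mineral wool = (1/0.846 − 1/0.931)/(4π×0.0424) = 0.2025 K/W
R_total = 0.3779 K/W
Q = ΔT/R_total = 121/0.3779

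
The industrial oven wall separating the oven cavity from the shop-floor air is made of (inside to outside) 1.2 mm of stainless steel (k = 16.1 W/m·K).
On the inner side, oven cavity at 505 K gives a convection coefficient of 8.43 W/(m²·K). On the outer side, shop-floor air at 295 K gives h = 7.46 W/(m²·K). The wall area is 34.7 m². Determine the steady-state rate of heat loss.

Model the wall as resistances in series:
R_inner film = 1/(h_i·A) = 1/(8.43×34.7) = 0.003419 K/W
R_stainless steel = L/(kA) = 0.0012/(16.1×34.7) = 2.148×10^-6 K/W
R_outer film = 1/(h_o·A) = 1/(7.46×34.7) = 0.003863 K/W
R_total = 0.007284 K/W
Q = ΔT / R_total = 210 / 0.007284

Q ≈ 28800 W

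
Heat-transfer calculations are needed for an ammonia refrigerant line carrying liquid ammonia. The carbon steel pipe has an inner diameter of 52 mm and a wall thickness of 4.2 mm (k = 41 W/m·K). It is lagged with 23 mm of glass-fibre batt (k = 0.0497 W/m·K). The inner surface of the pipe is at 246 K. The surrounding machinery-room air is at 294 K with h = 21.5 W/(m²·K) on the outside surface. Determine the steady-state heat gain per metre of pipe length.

Radial resistances (cylindrical: R_cond = ln(r_o/r_i)/(2πkL), R_conv = 1/(h·2πrL)):
R_carbon steel pipe wall = ln(30.2/26)/(2π×41×1) = 5.813×10^-4 K/W
R_glass-fibre batt = ln(53.2/30.2)/(2π×0.0497×1) = 1.813 K/W
R_outer film = 1/(h_o·2πr_oL) = 1/(21.5×2π×0.0532×1) = 0.1391 K/W
R_total = 1.953 K/W
Q = ΔT/R_total = 48/1.953

q′ ≈ 24.6 W/m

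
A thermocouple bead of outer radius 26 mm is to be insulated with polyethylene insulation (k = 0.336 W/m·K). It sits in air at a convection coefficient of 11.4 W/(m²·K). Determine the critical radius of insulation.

r_cr ≈ 58.9 mm

For a sphere r_cr = 2k/h = 2×0.336/11.4
r_cr = 58.9 mm; since the bare radius (26 mm) is below r_cr, adding a thin layer of insulation will *increase* heat loss.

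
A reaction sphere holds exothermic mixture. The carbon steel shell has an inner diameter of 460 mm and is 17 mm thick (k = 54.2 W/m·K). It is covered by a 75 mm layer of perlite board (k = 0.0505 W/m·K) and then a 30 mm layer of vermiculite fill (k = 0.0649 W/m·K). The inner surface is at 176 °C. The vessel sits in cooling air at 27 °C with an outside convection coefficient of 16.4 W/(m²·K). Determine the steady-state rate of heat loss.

Radial (spherical) resistances in series:
R_carbon steel shell = (1/0.23 − 1/0.247)/(4π×54.2) = 4.394×10^-4 K/W
R_perlite board = (1/0.247 − 1/0.322)/(4π×0.0505) = 1.486 K/W
R_vermiculite fill = (1/0.322 − 1/0.352)/(4π×0.0649) = 0.3245 K/W
R_outer film = 1/(h·4πr_o²) = 1/(16.4×4π×0.352²) = 0.03916 K/W
R_total = 1.85 K/W
Q = ΔT/R_total = 149/1.85

Q ≈ 80.5 W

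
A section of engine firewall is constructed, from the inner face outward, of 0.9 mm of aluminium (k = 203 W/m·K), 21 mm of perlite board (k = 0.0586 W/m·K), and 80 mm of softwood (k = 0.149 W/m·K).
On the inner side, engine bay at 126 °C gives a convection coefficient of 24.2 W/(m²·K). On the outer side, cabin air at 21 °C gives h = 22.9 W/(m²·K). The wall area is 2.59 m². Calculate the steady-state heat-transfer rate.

Thermal resistances in series:
R_inner film = 1/(h_i·A) = 1/(24.2×2.59) = 0.01595 K/W
R_aluminium = L/(kA) = 0.0009/(203×2.59) = 1.712×10^-6 K/W
R_perlite board = L/(kA) = 0.021/(0.0586×2.59) = 0.1384 K/W
R_softwood = L/(kA) = 0.08/(0.149×2.59) = 0.2073 K/W
R_outer film = 1/(h_o·A) = 1/(22.9×2.59) = 0.01686 K/W
R_total = 0.3785 K/W
Q = ΔT / R_total = 105 / 0.3785

Q ≈ 277 W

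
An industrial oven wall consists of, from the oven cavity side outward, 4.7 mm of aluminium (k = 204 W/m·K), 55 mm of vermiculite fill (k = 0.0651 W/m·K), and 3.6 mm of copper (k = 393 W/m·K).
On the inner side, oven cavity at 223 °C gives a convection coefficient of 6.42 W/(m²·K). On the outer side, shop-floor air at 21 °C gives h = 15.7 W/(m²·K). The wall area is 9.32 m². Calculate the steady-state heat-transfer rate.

Model the wall as resistances in series:
R_inner film = 1/(h_i·A) = 1/(6.42×9.32) = 0.01671 K/W
R_aluminium = L/(kA) = 0.0047/(204×9.32) = 2.472×10^-6 K/W
R_vermiculite fill = L/(kA) = 0.055/(0.0651×9.32) = 0.09065 K/W
R_copper = L/(kA) = 0.0036/(393×9.32) = 9.829×10^-7 K/W
R_outer film = 1/(h_o·A) = 1/(15.7×9.32) = 0.006834 K/W
R_total = 0.1142 K/W
Q = ΔT / R_total = 202 / 0.1142

Q ≈ 1770 W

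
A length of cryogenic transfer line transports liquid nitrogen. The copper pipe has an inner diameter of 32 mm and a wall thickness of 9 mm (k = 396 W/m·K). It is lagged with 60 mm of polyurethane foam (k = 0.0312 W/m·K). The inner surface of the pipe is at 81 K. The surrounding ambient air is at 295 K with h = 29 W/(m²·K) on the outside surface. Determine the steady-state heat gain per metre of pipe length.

q′ ≈ 33.9 W/m

Cylindrical conduction, so R = ln(r₂/r₁)/(2πkL) per layer, in series:
R_copper pipe wall = ln(25/16)/(2π×396×1) = 1.794×10^-4 K/W
R_polyurethane foam = ln(85/25)/(2π×0.0312×1) = 6.243 K/W
R_outer film = 1/(h_o·2πr_oL) = 1/(29×2π×0.085×1) = 0.06457 K/W
R_total = 6.307 K/W
Q = ΔT/R_total = 214/6.307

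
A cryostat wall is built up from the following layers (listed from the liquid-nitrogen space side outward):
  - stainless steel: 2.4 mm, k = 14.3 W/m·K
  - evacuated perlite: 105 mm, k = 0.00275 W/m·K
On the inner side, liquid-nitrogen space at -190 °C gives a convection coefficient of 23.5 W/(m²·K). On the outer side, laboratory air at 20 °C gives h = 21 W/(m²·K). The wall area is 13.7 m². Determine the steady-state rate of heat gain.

Thermal resistances in series:
R_inner film = 1/(h_i·A) = 1/(23.5×13.7) = 0.003106 K/W
R_stainless steel = L/(kA) = 0.0024/(14.3×13.7) = 1.225×10^-5 K/W
R_evacuated perlite = L/(kA) = 0.105/(0.00275×13.7) = 2.787 K/W
R_outer film = 1/(h_o·A) = 1/(21×13.7) = 0.003476 K/W
R_total = 2.794 K/W
Q = ΔT / R_total = 210 / 2.794

Q ≈ 75.2 W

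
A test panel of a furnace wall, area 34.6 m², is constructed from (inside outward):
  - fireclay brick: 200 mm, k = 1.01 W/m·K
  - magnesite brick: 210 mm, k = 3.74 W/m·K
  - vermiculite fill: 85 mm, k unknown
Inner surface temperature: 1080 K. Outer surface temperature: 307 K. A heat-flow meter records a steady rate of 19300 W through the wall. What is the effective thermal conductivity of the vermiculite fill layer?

Model the wall as resistances in series:
R_fireclay brick = L/(kA) = 0.2/(1.01×34.6) = 0.005723 K/W
R_magnesite brick = L/(kA) = 0.21/(3.74×34.6) = 0.001623 K/W
Sum of known resistances R_other = 0.007346 K/W
Total R = ΔT/Q = 773/19300 = 0.04005 K/W
R_vermiculite fill = R_total − R_other = 0.03271 K/W
k = L/(R·A) = 0.085/(0.03271×34.6)

k ≈ 0.0751 W/(m·K)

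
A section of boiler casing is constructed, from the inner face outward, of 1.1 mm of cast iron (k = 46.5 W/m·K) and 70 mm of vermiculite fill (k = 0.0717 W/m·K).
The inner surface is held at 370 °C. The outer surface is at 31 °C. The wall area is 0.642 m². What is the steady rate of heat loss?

Using the resistance-network approach (series):
R_cast iron = L/(kA) = 0.0011/(46.5×0.642) = 3.685×10^-5 K/W
R_vermiculite fill = L/(kA) = 0.07/(0.0717×0.642) = 1.521 K/W
R_total = 1.521 K/W
Q = ΔT / R_total = 339 / 1.521

Q ≈ 223 W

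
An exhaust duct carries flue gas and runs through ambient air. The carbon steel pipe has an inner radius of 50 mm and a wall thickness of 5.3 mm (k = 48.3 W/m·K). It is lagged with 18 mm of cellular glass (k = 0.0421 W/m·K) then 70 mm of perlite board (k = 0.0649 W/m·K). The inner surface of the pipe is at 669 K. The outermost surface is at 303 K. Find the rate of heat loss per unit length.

Treating each annulus and film as a series resistance:
R_carbon steel pipe wall = ln(55.3/50)/(2π×48.3×1) = 3.32×10^-4 K/W
R_cellular glass = ln(73.3/55.3)/(2π×0.0421×1) = 1.065 K/W
R_perlite board = ln(143.3/73.3)/(2π×0.0649×1) = 1.644 K/W
R_total = 2.71 K/W
Q = ΔT/R_total = 366/2.71

q′ ≈ 135 W/m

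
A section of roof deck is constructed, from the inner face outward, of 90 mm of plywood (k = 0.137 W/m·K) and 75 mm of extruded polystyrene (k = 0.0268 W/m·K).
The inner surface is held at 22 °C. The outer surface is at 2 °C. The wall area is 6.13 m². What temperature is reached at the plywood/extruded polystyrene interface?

Thermal resistances in series:
R_plywood = L/(kA) = 0.09/(0.137×6.13) = 0.1072 K/W
R_extruded polystyrene = L/(kA) = 0.075/(0.0268×6.13) = 0.4565 K/W
R_total = 0.5637 K/W;  Q = ΔT/R_total = 20/0.5637 = 35.48 W
T_interface = T_inner − Q·ΣR(inner→interface) = 22 − 35.5×0.1072

T ≈ 18.2 °C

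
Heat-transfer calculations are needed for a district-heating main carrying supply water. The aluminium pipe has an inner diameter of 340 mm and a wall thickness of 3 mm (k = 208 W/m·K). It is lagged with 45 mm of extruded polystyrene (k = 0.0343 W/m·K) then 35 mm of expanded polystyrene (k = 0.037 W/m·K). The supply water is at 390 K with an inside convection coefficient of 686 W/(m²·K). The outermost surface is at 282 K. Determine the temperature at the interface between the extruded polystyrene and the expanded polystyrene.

T ≈ 322 K

Per-layer cylindrical resistances, series-summed:
R_inner film = 1/(h_i·2πr₁L) = 1/(686×2π×0.17×1) = 0.001365 K/W
R_aluminium pipe wall = ln(173/170)/(2π×208×1) = 1.339×10^-5 K/W
R_extruded polystyrene = ln(218/173)/(2π×0.0343×1) = 1.073 K/W
R_expanded polystyrene = ln(253/218)/(2π×0.037×1) = 0.6405 K/W
R_total = 1.715 K/W
Q = ΔT/R_total = 108/1.715
Q = 63 W/m
T_interface = T_inner − Q·ΣR(inner→interface) = 390 − 63×1.074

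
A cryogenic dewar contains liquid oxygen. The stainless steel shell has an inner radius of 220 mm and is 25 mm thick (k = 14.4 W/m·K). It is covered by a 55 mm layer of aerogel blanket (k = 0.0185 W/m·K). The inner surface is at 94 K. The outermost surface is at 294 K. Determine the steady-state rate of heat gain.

Q ≈ 62.1 W

For a spherical shell R = (1/r₁ − 1/r₂)/(4πk); film R = 1/(h·4πr²). In series:
R_stainless steel shell = (1/0.22 − 1/0.245)/(4π×14.4) = 0.002563 K/W
R_aerogel blanket = (1/0.245 − 1/0.3)/(4π×0.0185) = 3.219 K/W
R_total = 3.221 K/W
Q = ΔT/R_total = 200/3.221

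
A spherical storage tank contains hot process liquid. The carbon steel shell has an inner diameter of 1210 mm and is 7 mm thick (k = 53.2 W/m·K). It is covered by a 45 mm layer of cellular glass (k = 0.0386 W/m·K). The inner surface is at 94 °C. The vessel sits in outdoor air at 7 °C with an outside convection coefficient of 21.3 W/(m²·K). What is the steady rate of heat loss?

Q ≈ 363 W

Each spherical layer contributes R = (1/r_i − 1/r_o)/(4πk):
R_carbon steel shell = (1/0.605 − 1/0.612)/(4π×53.2) = 2.828×10^-5 K/W
R_cellular glass = (1/0.612 − 1/0.657)/(4π×0.0386) = 0.2307 K/W
R_outer film = 1/(h·4πr_o²) = 1/(21.3×4π×0.657²) = 0.008655 K/W
R_total = 0.2394 K/W
Q = ΔT/R_total = 87/0.2394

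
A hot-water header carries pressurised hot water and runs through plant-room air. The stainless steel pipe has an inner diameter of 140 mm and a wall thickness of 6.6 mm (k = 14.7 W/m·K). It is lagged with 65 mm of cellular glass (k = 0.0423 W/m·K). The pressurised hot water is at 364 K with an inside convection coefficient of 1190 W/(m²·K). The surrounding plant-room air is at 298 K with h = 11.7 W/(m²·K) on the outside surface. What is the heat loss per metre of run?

Cylindrical conduction, so R = ln(r₂/r₁)/(2πkL) per layer, in series:
R_inner film = 1/(h_i·2πr₁L) = 1/(1190×2π×0.07×1) = 0.001911 K/W
R_stainless steel pipe wall = ln(76.6/70)/(2π×14.7×1) = 9.755×10^-4 K/W
R_cellular glass = ln(141.6/76.6)/(2π×0.0423×1) = 2.312 K/W
R_outer film = 1/(h_o·2πr_oL) = 1/(11.7×2π×0.1416×1) = 0.09607 K/W
R_total = 2.411 K/W
Q = ΔT/R_total = 66/2.411

q′ ≈ 27.4 W/m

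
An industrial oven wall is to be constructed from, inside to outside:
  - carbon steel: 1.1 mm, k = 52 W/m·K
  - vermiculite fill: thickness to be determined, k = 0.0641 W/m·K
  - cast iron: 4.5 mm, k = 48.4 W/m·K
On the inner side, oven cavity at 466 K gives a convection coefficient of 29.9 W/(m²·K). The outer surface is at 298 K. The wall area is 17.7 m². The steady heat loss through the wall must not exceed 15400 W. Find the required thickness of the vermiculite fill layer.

Model the wall as resistances in series:
R_inner film = 1/(h_i·A) = 1/(29.9×17.7) = 0.00189 K/W
R_carbon steel = L/(kA) = 0.0011/(52×17.7) = 1.195×10^-6 K/W
R_cast iron = L/(kA) = 0.0045/(48.4×17.7) = 5.253×10^-6 K/W
Sum of the known resistances R_other = 0.001896 K/W
Required total resistance R_tot = ΔT/Q_allow = 168/15400 = 0.01091 K/W
R_vermiculite fill = R_tot − R_other = 0.009013 K/W
L = R·k·A = 0.009013×0.0641×17.7

L ≈ 10.2 mm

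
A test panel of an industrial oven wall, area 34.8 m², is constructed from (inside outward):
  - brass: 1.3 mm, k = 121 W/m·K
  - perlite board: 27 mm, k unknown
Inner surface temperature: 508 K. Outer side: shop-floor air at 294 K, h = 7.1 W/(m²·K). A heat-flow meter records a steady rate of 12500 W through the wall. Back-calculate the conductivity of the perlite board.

k ≈ 0.0594 W/(m·K)

Thermal resistances in series:
R_brass = L/(kA) = 0.0013/(121×34.8) = 3.087×10^-7 K/W
R_outer film = 1/(h_o·A) = 1/(7.1×34.8) = 0.004047 K/W
Sum of known resistances R_other = 0.004048 K/W
Total R = ΔT/Q = 214/12500 = 0.01712 K/W
R_perlite board = R_total − R_other = 0.01307 K/W
k = L/(R·A) = 0.027/(0.01307×34.8)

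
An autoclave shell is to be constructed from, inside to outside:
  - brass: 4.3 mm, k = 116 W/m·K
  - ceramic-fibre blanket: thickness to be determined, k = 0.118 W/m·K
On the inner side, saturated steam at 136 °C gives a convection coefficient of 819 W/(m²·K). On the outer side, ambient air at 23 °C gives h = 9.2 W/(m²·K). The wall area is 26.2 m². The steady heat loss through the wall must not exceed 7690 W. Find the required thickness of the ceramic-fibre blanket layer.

L ≈ 32.5 mm

Model the wall as resistances in series:
R_inner film = 1/(h_i·A) = 1/(819×26.2) = 4.66×10^-5 K/W
R_brass = L/(kA) = 0.0043/(116×26.2) = 1.415×10^-6 K/W
R_outer film = 1/(h_o·A) = 1/(9.2×26.2) = 0.004149 K/W
Sum of the known resistances R_other = 0.004197 K/W
Required total resistance R_tot = ΔT/Q_allow = 113/7690 = 0.01469 K/W
R_ceramic-fibre blanket = R_tot − R_other = 0.0105 K/W
L = R·k·A = 0.0105×0.118×26.2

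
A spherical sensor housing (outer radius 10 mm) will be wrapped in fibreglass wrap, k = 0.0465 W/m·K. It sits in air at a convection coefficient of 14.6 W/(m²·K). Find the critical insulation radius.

For a sphere r_cr = 2k/h = 2×0.0465/14.6
r_cr = 6.37 mm; since the bare radius (10 mm) is above r_cr, any added insulation will reduce heat loss.

r_cr ≈ 6.37 mm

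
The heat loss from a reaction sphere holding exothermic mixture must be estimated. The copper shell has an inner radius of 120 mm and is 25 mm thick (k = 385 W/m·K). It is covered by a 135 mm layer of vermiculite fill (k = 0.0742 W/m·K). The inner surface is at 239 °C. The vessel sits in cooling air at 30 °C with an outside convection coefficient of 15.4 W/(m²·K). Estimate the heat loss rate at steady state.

Q ≈ 57.5 W

For a spherical shell R = (1/r₁ − 1/r₂)/(4πk); film R = 1/(h·4πr²). In series:
R_copper shell = (1/0.12 − 1/0.145)/(4π×385) = 2.97×10^-4 K/W
R_vermiculite fill = (1/0.145 − 1/0.28)/(4π×0.0742) = 3.566 K/W
R_outer film = 1/(h·4πr_o²) = 1/(15.4×4π×0.28²) = 0.06591 K/W
R_total = 3.632 K/W
Q = ΔT/R_total = 209/3.632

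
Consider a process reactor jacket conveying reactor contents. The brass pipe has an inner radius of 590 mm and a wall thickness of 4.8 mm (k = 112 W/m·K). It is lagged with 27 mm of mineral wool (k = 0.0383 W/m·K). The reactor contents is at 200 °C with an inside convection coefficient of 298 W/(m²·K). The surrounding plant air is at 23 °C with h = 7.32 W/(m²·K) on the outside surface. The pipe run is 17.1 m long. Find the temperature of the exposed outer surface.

Treating each annulus and film as a series resistance:
R_inner film = 1/(h_i·2πr₁L) = 1/(298×2π×0.59×17.1) = 5.294×10^-5 K/W
R_brass pipe wall = ln(594.8/590)/(2π×112×17.1) = 6.733×10^-7 K/W
R_mineral wool = ln(621.8/594.8)/(2π×0.0383×17.1) = 0.01079 K/W
R_outer film = 1/(h_o·2πr_oL) = 1/(7.32×2π×0.6218×17.1) = 0.002045 K/W
R_total = 0.01289 K/W
Q = ΔT/R_total = 177/0.01289
Q = 13700 W
T_interface = T_inner − Q·ΣR(inner→interface) = 200 − 13700×0.01084

T ≈ 51.1 °C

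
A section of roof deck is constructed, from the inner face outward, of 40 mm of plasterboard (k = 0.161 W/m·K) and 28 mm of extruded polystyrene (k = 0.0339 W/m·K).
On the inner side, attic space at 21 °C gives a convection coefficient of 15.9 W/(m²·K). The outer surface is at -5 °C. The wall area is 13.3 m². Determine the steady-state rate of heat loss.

Q ≈ 304 W

Model the wall as resistances in series:
R_inner film = 1/(h_i·A) = 1/(15.9×13.3) = 0.004729 K/W
R_plasterboard = L/(kA) = 0.04/(0.161×13.3) = 0.01868 K/W
R_extruded polystyrene = L/(kA) = 0.028/(0.0339×13.3) = 0.0621 K/W
R_total = 0.08551 K/W
Q = ΔT / R_total = 26 / 0.08551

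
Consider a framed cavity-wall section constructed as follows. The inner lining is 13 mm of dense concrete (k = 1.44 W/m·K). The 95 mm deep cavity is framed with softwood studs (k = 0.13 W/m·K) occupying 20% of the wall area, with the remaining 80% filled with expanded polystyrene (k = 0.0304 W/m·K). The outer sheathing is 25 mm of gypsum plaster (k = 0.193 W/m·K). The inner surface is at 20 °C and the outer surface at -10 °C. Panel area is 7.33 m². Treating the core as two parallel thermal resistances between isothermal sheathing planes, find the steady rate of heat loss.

Q ≈ 109 W

Sheathing layers in series; stud and cavity paths in parallel between them.
R_inner = 0.013/(1.44×7.33) = 0.001232 K/W
R_stud  = 0.095/(0.13×0.2×7.33) = 0.4985 K/W
R_cav   = 0.095/(0.0304×0.8×7.33) = 0.5329 K/W
1/R_core = 1/R_stud + 1/R_cav → R_core = 0.2576 K/W
R_outer = 0.025/(0.193×7.33) = 0.01767 K/W
R_total = 0.2765 K/W
Q = ΔT/R_total = 30/0.2765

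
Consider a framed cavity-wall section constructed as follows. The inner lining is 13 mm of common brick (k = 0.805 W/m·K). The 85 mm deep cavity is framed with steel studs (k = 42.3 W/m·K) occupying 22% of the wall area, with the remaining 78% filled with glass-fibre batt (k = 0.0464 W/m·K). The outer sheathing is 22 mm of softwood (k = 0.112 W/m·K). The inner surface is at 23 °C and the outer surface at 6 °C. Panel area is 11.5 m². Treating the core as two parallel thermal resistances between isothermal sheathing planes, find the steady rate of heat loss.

Q ≈ 882 W

Sheathing layers in series; stud and cavity paths in parallel between them.
R_inner = 0.013/(0.805×11.5) = 0.001404 K/W
R_stud  = 0.085/(42.3×0.22×11.5) = 7.943×10^-4 K/W
R_cav   = 0.085/(0.0464×0.78×11.5) = 0.2042 K/W
1/R_core = 1/R_stud + 1/R_cav → R_core = 7.912×10^-4 K/W
R_outer = 0.022/(0.112×11.5) = 0.01708 K/W
R_total = 0.01928 K/W
Q = ΔT/R_total = 17/0.01928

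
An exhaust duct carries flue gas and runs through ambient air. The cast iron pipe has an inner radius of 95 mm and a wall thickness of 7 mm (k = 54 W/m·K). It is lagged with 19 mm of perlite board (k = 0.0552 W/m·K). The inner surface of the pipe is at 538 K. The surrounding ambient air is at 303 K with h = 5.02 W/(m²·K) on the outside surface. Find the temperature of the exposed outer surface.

T ≈ 385 K

Radial resistances (cylindrical: R_cond = ln(r_o/r_i)/(2πkL), R_conv = 1/(h·2πrL)):
R_cast iron pipe wall = ln(102/95)/(2π×54×1) = 2.095×10^-4 K/W
R_perlite board = ln(121/102)/(2π×0.0552×1) = 0.4925 K/W
R_outer film = 1/(h_o·2πr_oL) = 1/(5.02×2π×0.121×1) = 0.262 K/W
R_total = 0.7547 K/W
Q = ΔT/R_total = 235/0.7547
Q = 311 W/m
T_interface = T_inner − Q·ΣR(inner→interface) = 538 − 311×0.4927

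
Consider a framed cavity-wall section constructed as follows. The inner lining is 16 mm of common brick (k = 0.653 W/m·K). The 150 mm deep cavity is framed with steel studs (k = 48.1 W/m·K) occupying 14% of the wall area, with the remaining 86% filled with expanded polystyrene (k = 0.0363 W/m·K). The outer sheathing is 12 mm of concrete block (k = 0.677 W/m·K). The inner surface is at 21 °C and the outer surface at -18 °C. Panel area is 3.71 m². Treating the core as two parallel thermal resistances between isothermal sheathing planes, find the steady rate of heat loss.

Sheathing layers in series; stud and cavity paths in parallel between them.
R_inner = 0.016/(0.653×3.71) = 0.006604 K/W
R_stud  = 0.15/(48.1×0.14×3.71) = 0.006004 K/W
R_cav   = 0.15/(0.0363×0.86×3.71) = 1.295 K/W
1/R_core = 1/R_stud + 1/R_cav → R_core = 0.005976 K/W
R_outer = 0.012/(0.677×3.71) = 0.004778 K/W
R_total = 0.01736 K/W
Q = ΔT/R_total = 39/0.01736

Q ≈ 2250 W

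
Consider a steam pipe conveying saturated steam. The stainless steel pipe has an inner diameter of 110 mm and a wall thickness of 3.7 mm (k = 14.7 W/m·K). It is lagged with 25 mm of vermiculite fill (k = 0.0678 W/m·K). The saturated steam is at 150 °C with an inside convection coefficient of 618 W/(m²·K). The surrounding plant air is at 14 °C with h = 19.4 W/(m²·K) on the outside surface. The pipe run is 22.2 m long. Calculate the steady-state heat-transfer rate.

Cylindrical conduction, so R = ln(r₂/r₁)/(2πkL) per layer, in series:
R_inner film = 1/(h_i·2πr₁L) = 1/(618×2π×0.055×22.2) = 2.109×10^-4 K/W
R_stainless steel pipe wall = ln(58.7/55)/(2π×14.7×22.2) = 3.175×10^-5 K/W
R_vermiculite fill = ln(83.7/58.7)/(2π×0.0678×22.2) = 0.03752 K/W
R_outer film = 1/(h_o·2πr_oL) = 1/(19.4×2π×0.0837×22.2) = 0.004415 K/W
R_total = 0.04217 K/W
Q = ΔT/R_total = 136/0.04217

Q ≈ 3220 W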